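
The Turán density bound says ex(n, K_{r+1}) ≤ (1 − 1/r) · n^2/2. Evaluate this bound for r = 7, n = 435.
Turán density bound = (6/7) · 435^2/2 = 567675/7 ≈ 81096.4286

Turán's theorem: ex(n, K_{r+1}) is achieved by the complete r-partite Turán graph T(n, r) with parts as balanced as possible, and is at most (1 − 1/r) · n^2/2. For r = 7, n = 435: the density bound is (6/7) · 189225/2 = 567675/7 ≈ 81096.4286. The integer-valued extremum is e(T(435, 7)) = 81096, which is strictly less than the density bound 567675/7 since 7 ∤ 435 (the parts of T(435, 7) cannot all be equal).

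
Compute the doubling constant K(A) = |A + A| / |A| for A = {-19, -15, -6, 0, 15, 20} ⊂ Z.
K = |A + A| / |A| = 20/6 = 10/3

Enumerate A + A = {a + b : a, b ∈ A}. With |A| = 6, there are |A|^2 = 36 ordered sum pairs; collecting distinct values, A + A = {-38, -34, -30, -25, -21, -19, -15, -12, -6, -4, 0, 1, 5, 9, 14, 15, 20, 30, 35, 40}, so |A + A| = 20. Thus K = 20/6 = 10/3. For comparison, the minimum possible |A + A| over all 6-element sets is 2·6 − 1 = 11 (so min K = 11/6), attained only by arithmetic progressions.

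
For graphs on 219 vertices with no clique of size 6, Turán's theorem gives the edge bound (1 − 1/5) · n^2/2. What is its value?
Turán density bound = (4/5) · 219^2/2 = 95922/5 ≈ 19184.4

Turán's theorem: ex(n, K_{r+1}) is achieved by the complete r-partite Turán graph T(n, r) with parts as balanced as possible, and is at most (1 − 1/r) · n^2/2. For r = 5, n = 219: the density bound is (4/5) · 47961/2 = 95922/5 ≈ 19184.4. The integer-valued extremum is e(T(219, 5)) = 19184, which is strictly less than the density bound 95922/5 since 5 ∤ 219 (the parts of T(219, 5) cannot all be equal).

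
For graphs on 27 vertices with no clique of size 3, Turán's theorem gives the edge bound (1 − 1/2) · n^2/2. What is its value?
Turán density bound = (1/2) · 27^2/2 = 729/4 ≈ 182.25

Turán's theorem: ex(n, K_{r+1}) is achieved by the complete r-partite Turán graph T(n, r) with parts as balanced as possible, and is at most (1 − 1/r) · n^2/2. For r = 2, n = 27: the density bound is (1/2) · 729/2 = 729/4 ≈ 182.25. The integer-valued extremum is e(T(27, 2)) = 182, which is strictly less than the density bound 729/4 since 2 ∤ 27 (the parts of T(27, 2) cannot all be equal).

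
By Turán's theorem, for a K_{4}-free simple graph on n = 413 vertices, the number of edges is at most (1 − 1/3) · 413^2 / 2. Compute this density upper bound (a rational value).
Turán density bound = (2/3) · 413^2/2 = 170569/3 ≈ 56856.3333

Turán's theorem: ex(n, K_{r+1}) is achieved by the complete r-partite Turán graph T(n, r) with parts as balanced as possible, and is at most (1 − 1/r) · n^2/2. For r = 3, n = 413: the density bound is (2/3) · 170569/2 = 170569/3 ≈ 56856.3333. The integer-valued extremum is e(T(413, 3)) = 56856, which is strictly less than the density bound 170569/3 since 3 ∤ 413 (the parts of T(413, 3) cannot all be equal).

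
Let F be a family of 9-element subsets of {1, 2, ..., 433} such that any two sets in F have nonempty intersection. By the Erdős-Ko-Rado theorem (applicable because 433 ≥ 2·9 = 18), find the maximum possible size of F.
max |F| = C(432, 8) = 28186192554512850

Erdős-Ko-Rado (1961): when n ≥ 2k, max |F| = C(n−1, k−1). The bound is attained by the star {A : i ∈ A} for any fixed i ∈ [n]. Here C(433−1, 9−1) = C(432, 8) = 28186192554512850.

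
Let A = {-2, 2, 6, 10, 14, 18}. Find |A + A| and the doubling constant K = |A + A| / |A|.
K = |A + A| / |A| = 11/6

Enumerate A + A = {a + b : a, b ∈ A}. With |A| = 6, there are |A|^2 = 36 ordered sum pairs; collecting distinct values, A + A = {-4, 0, 4, 8, 12, 16, 20, 24, 28, 32, 36}, so |A + A| = 11. Thus K = 11/6. Here |A + A| = 2|A| − 1 = 11, the minimum possible — so K = 11/6 is minimal, which holds iff A is an arithmetic progression.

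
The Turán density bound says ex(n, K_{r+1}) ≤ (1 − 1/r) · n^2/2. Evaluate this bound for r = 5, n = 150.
Turán density bound = (4/5) · 150^2/2 = 9000

Turán's theorem: ex(n, K_{r+1}) is achieved by the complete r-partite Turán graph T(n, r) with parts as balanced as possible, and is at most (1 − 1/r) · n^2/2. For r = 5, n = 150: the density bound is (4/5) · 22500/2 = 9000. Since 5 ∣ 150, the Turán graph T(150, 5) has parts of equal size 30, and its edge count e(T(150, 5)) = 9000 attains the density bound exactly.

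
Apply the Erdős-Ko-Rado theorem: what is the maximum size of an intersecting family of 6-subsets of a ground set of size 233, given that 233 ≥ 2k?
max |F| = C(232, 5) = 5363112216

The Erdős-Ko-Rado theorem states: for n ≥ 2k, an intersecting family of k-subsets of an n-element set has size at most C(n − 1, k − 1), with equality for 'star' families {A ⊆ [n] : |A| = k, i ∈ A} (fix an element i). For n = 233, k = 6: C(232, 5) = 5363112216.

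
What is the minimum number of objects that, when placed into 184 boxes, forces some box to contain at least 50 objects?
n = (50 − 1)·184 + 1 = 9017

By the generalised pigeonhole principle, to guarantee some box contains ≥ r objects we need more than (r − 1) · k objects total. Threshold: n = (r − 1) · k + 1. With r = 50 and k = 184: n = 49 · 184 + 1 = 9016 + 1 = 9017. For n = 9016 = 49 · 184, we can put exactly 49 objects in every box, avoiding 50 in any single one — so 9017 is tight.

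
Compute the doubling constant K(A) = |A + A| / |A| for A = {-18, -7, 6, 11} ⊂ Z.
K = |A + A| / |A| = 10/4 = 5/2

Enumerate A + A = {a + b : a, b ∈ A}. With |A| = 4, there are |A|^2 = 16 ordered sum pairs; collecting distinct values, A + A = {-36, -25, -14, -12, -7, -1, 4, 12, 17, 22}, so |A + A| = 10. Thus K = 10/4 = 5/2. For comparison, the minimum possible |A + A| over all 4-element sets is 2·4 − 1 = 7 (so min K = 7/4), attained only by arithmetic progressions.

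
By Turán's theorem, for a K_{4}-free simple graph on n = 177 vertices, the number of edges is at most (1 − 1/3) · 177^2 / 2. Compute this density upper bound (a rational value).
Turán density bound = (2/3) · 177^2/2 = 10443

Turán's theorem: ex(n, K_{r+1}) is achieved by the complete r-partite Turán graph T(n, r) with parts as balanced as possible, and is at most (1 − 1/r) · n^2/2. For r = 3, n = 177: the density bound is (2/3) · 31329/2 = 10443. Since 3 ∣ 177, the Turán graph T(177, 3) has parts of equal size 59, and its edge count e(T(177, 3)) = 10443 attains the density bound exactly.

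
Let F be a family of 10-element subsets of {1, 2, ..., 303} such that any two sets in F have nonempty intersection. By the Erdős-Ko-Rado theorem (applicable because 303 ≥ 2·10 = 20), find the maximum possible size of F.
max |F| = C(302, 9) = 51054804739588650

The Erdős-Ko-Rado theorem states: for n ≥ 2k, an intersecting family of k-subsets of an n-element set has size at most C(n − 1, k − 1), with equality for 'star' families {A ⊆ [n] : |A| = k, i ∈ A} (fix an element i). For n = 303, k = 10: C(302, 9) = 51054804739588650.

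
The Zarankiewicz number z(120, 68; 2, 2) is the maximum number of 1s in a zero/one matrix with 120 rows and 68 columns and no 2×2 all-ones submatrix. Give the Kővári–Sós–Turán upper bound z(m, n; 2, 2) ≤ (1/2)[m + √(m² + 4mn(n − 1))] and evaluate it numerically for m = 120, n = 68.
z(120, 68; 2, 2) ≤ (1/2)[120 + √(120² + 4·120·68·67)] = (1/2)[120 + √2201280] = 801.8356

Kővári–Sós–Turán: let r_1, ..., r_120 be the row sums and z = Σ r_i the total number of 1s. Each pair of columns can share at most one row with both entries 1 (else a 2×2 all-ones block appears), so Σ_i C(r_i, 2) ≤ C(68, 2) = 2278. By convexity Σ_i C(r_i, 2) ≥ 120·C(z/120, 2) = z(z − 120)/(2·120), giving z² − 120z − 120·68·67 ≤ 0 and hence z ≤ (1/2)[120 + √(14400 + 4·546720)] = (1/2)[120 + √2201280] ≈ (1/2)(120 + 1483.6711) = 801.8356.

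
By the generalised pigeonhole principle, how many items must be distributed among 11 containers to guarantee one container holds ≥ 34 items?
n = (34 − 1)·11 + 1 = 364

By the generalised pigeonhole principle, to guarantee some box contains ≥ r objects we need more than (r − 1) · k objects total. Threshold: n = (r − 1) · k + 1. With r = 34 and k = 11: n = 33 · 11 + 1 = 363 + 1 = 364. For n = 363 = 33 · 11, we can put exactly 33 objects in every box, avoiding 34 in any single one — so 364 is tight.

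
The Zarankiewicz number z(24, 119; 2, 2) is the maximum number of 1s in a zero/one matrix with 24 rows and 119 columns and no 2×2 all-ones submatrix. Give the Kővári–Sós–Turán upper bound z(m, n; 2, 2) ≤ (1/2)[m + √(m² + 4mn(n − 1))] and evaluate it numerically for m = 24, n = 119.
z(24, 119; 2, 2) ≤ (1/2)[24 + √(24² + 4·24·119·118)] = (1/2)[24 + √1348608] = 592.6479

Kővári–Sós–Turán: let r_1, ..., r_24 be the row sums and z = Σ r_i the total number of 1s. Each pair of columns can share at most one row with both entries 1 (else a 2×2 all-ones block appears), so Σ_i C(r_i, 2) ≤ C(119, 2) = 7021. By convexity Σ_i C(r_i, 2) ≥ 24·C(z/24, 2) = z(z − 24)/(2·24), giving z² − 24z − 24·119·118 ≤ 0 and hence z ≤ (1/2)[24 + √(576 + 4·337008)] = (1/2)[24 + √1348608] ≈ (1/2)(24 + 1161.2958) = 592.6479.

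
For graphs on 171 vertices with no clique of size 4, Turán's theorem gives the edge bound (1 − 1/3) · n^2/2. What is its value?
Turán density bound = (2/3) · 171^2/2 = 9747

Turán's theorem: ex(n, K_{r+1}) is achieved by the complete r-partite Turán graph T(n, r) with parts as balanced as possible, and is at most (1 − 1/r) · n^2/2. For r = 3, n = 171: the density bound is (2/3) · 29241/2 = 9747. Since 3 ∣ 171, the Turán graph T(171, 3) has parts of equal size 57, and its edge count e(T(171, 3)) = 9747 attains the density bound exactly.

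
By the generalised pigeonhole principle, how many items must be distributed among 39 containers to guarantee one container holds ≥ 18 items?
n = (18 − 1)·39 + 1 = 664

By the generalised pigeonhole principle, to guarantee some box contains ≥ r objects we need more than (r − 1) · k objects total. Threshold: n = (r − 1) · k + 1. With r = 18 and k = 39: n = 17 · 39 + 1 = 663 + 1 = 664. For n = 663 = 17 · 39, we can put exactly 17 objects in every box, avoiding 18 in any single one — so 664 is tight.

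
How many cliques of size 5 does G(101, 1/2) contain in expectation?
E[# K_5] = C(101, 5) · (1/2)^C(5, 2) = 79208745 / 2^10 ≈ 77352.290039

For each 5-subset S of vertices (there are C(101, 5) = 79208745 such S), let X_S = 1 if S induces a K_5 (all C(5, 2) = 10 edges present). Then P(X_S = 1) = (1/2)^10 = 1/1024. By linearity of expectation, E[# K_5] = C(101, 5) · (1/2)^10 = 79208745 / 1024 ≈ 77352.290039.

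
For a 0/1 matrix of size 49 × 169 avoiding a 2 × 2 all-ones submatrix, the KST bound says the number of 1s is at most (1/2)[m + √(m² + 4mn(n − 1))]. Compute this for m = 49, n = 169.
z(49, 169; 2, 2) ≤ (1/2)[49 + √(49² + 4·49·169·168)] = (1/2)[49 + √5567233] = 1204.2492

Kővári–Sós–Turán: let r_1, ..., r_49 be the row sums and z = Σ r_i the total number of 1s. Each pair of columns can share at most one row with both entries 1 (else a 2×2 all-ones block appears), so Σ_i C(r_i, 2) ≤ C(169, 2) = 14196. By convexity Σ_i C(r_i, 2) ≥ 49·C(z/49, 2) = z(z − 49)/(2·49), giving z² − 49z − 49·169·168 ≤ 0 and hence z ≤ (1/2)[49 + √(2401 + 4·1391208)] = (1/2)[49 + √5567233] ≈ (1/2)(49 + 2359.4985) = 1204.2492.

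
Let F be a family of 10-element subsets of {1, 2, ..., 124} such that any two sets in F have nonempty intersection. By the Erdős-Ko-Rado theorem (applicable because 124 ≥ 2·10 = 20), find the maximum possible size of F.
max |F| = C(123, 9) = 13159493855365

Erdős-Ko-Rado (1961): when n ≥ 2k, max |F| = C(n−1, k−1). The bound is attained by the star {A : i ∈ A} for any fixed i ∈ [n]. Here C(124−1, 10−1) = C(123, 9) = 13159493855365.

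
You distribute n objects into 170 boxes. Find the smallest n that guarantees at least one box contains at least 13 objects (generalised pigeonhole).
n = (13 − 1)·170 + 1 = 2041

By the generalised pigeonhole principle, to guarantee some box contains ≥ r objects we need more than (r − 1) · k objects total. Threshold: n = (r − 1) · k + 1. With r = 13 and k = 170: n = 12 · 170 + 1 = 2040 + 1 = 2041. For n = 2040 = 12 · 170, we can put exactly 12 objects in every box, avoiding 13 in any single one — so 2041 is tight.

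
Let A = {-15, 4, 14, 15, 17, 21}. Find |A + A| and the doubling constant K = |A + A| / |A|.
K = |A + A| / |A| = 21/6 = 7/2

Enumerate A + A = {a + b : a, b ∈ A}. With |A| = 6, there are |A|^2 = 36 ordered sum pairs; collecting distinct values, A + A = {-30, -11, -1, 0, 2, 6, 8, 18, 19, 21, 25, 28, 29, 30, 31, 32, 34, 35, 36, 38, 42}, so |A + A| = 21. Thus K = 21/6 = 7/2. For comparison, the minimum possible |A + A| over all 6-element sets is 2·6 − 1 = 11 (so min K = 11/6), attained only by arithmetic progressions.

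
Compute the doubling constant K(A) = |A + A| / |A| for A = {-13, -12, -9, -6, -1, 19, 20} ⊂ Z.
K = |A + A| / |A| = 26/7

Enumerate A + A = {a + b : a, b ∈ A}. With |A| = 7, there are |A|^2 = 49 ordered sum pairs; collecting distinct values, A + A = {-26, -25, -24, -22, -21, -19, -18, -15, -14, -13, -12, -10, -7, -2, 6, 7, 8, 10, 11, 13, 14, 18, 19, 38, 39, 40}, so |A + A| = 26. Thus K = 26/7. For comparison, the minimum possible |A + A| over all 7-element sets is 2·7 − 1 = 13 (so min K = 13/7), attained only by arithmetic progressions.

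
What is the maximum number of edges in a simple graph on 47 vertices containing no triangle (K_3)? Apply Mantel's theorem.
ex(47, K_3) = ⌊47^2/4⌋ = 552

Mantel (1907): a triangle-free graph on n vertices has at most ⌊n^2/4⌋ edges, with equality for the complete bipartite graph K_{⌊n/2⌋, ⌈n/2⌉}. For n = 47: ⌊47^2/4⌋ = ⌊2209/4⌋ = 552. The extremal graph is K_{23, 24}, which has 23·24 = 552 edges.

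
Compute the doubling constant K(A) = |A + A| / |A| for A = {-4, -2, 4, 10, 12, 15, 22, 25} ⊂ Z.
K = |A + A| / |A| = 32/8 = 4

Enumerate A + A = {a + b : a, b ∈ A}. With |A| = 8, there are |A|^2 = 64 ordered sum pairs; collecting distinct values, A + A = {-8, -6, -4, 0, 2, 6, 8, 10, 11, 13, 14, 16, 18, 19, 20, 21, 22, 23, 24, 25, 26, 27, 29, 30, 32, 34, 35, 37, 40, 44, 47, 50}, so |A + A| = 32. Thus K = 32/8 = 4. For comparison, the minimum possible |A + A| over all 8-element sets is 2·8 − 1 = 15 (so min K = 15/8), attained only by arithmetic progressions.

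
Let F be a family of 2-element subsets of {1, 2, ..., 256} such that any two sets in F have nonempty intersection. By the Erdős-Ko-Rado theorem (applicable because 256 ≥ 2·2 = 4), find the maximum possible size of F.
max |F| = C(255, 1) = 255

The Erdős-Ko-Rado theorem states: for n ≥ 2k, an intersecting family of k-subsets of an n-element set has size at most C(n − 1, k − 1), with equality for 'star' families {A ⊆ [n] : |A| = k, i ∈ A} (fix an element i). For n = 256, k = 2: C(255, 1) = 255.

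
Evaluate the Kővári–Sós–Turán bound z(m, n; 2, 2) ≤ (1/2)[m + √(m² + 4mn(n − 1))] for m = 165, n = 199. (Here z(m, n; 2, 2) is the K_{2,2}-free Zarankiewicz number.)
z(165, 199; 2, 2) ≤ (1/2)[165 + √(165² + 4·165·199·198)] = (1/2)[165 + √26032545] = 2633.6049

Kővári–Sós–Turán: let r_1, ..., r_165 be the row sums and z = Σ r_i the total number of 1s. Each pair of columns can share at most one row with both entries 1 (else a 2×2 all-ones block appears), so Σ_i C(r_i, 2) ≤ C(199, 2) = 19701. By convexity Σ_i C(r_i, 2) ≥ 165·C(z/165, 2) = z(z − 165)/(2·165), giving z² − 165z − 165·199·198 ≤ 0 and hence z ≤ (1/2)[165 + √(27225 + 4·6501330)] = (1/2)[165 + √26032545] ≈ (1/2)(165 + 5102.2098) = 2633.6049.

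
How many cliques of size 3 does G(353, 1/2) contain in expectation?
E[# K_3] = C(353, 3) · (1/2)^C(3, 2) = 7268976 / 2^3 = 908622

For each 3-subset S of vertices (there are C(353, 3) = 7268976 such S), let X_S = 1 if S induces a K_3 (all C(3, 2) = 3 edges present). Then P(X_S = 1) = (1/2)^3 = 1/8. By linearity of expectation, E[# K_3] = C(353, 3) · (1/2)^3 = 7268976 / 8 = 908622.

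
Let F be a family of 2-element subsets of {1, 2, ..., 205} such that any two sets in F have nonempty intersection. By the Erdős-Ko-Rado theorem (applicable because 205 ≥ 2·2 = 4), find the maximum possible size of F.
max |F| = C(204, 1) = 204

Erdős-Ko-Rado (1961): when n ≥ 2k, max |F| = C(n−1, k−1). The bound is attained by the star {A : i ∈ A} for any fixed i ∈ [n]. Here C(205−1, 2−1) = C(204, 1) = 204.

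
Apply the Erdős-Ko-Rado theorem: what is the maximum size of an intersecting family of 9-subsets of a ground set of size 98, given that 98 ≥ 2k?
max |F| = C(97, 8) = 144520208820

The Erdős-Ko-Rado theorem states: for n ≥ 2k, an intersecting family of k-subsets of an n-element set has size at most C(n − 1, k − 1), with equality for 'star' families {A ⊆ [n] : |A| = k, i ∈ A} (fix an element i). For n = 98, k = 9: C(97, 8) = 144520208820.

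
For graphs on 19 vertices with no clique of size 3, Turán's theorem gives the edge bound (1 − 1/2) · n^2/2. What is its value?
Turán density bound = (1/2) · 19^2/2 = 361/4 ≈ 90.25

Turán's theorem: ex(n, K_{r+1}) is achieved by the complete r-partite Turán graph T(n, r) with parts as balanced as possible, and is at most (1 − 1/r) · n^2/2. For r = 2, n = 19: the density bound is (1/2) · 361/2 = 361/4 ≈ 90.25. The integer-valued extremum is e(T(19, 2)) = 90, which is strictly less than the density bound 361/4 since 2 ∤ 19 (the parts of T(19, 2) cannot all be equal).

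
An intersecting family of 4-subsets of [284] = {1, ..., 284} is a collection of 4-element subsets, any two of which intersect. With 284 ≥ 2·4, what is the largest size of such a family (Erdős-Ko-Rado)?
max |F| = C(283, 3) = 3737581

Erdős-Ko-Rado (1961): when n ≥ 2k, max |F| = C(n−1, k−1). The bound is attained by the star {A : i ∈ A} for any fixed i ∈ [n]. Here C(284−1, 4−1) = C(283, 3) = 3737581.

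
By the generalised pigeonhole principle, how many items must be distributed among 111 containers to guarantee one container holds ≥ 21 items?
n = (21 − 1)·111 + 1 = 2221

By the generalised pigeonhole principle, to guarantee some box contains ≥ r objects we need more than (r − 1) · k objects total. Threshold: n = (r − 1) · k + 1. With r = 21 and k = 111: n = 20 · 111 + 1 = 2220 + 1 = 2221. For n = 2220 = 20 · 111, we can put exactly 20 objects in every box, avoiding 21 in any single one — so 2221 is tight.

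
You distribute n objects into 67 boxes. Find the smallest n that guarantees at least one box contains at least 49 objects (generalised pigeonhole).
n = (49 − 1)·67 + 1 = 3217

By the generalised pigeonhole principle, to guarantee some box contains ≥ r objects we need more than (r − 1) · k objects total. Threshold: n = (r − 1) · k + 1. With r = 49 and k = 67: n = 48 · 67 + 1 = 3216 + 1 = 3217. For n = 3216 = 48 · 67, we can put exactly 48 objects in every box, avoiding 49 in any single one — so 3217 is tight.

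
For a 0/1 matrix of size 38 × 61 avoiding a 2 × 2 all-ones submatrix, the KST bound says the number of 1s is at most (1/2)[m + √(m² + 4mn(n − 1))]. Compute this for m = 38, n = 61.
z(38, 61; 2, 2) ≤ (1/2)[38 + √(38² + 4·38·61·60)] = (1/2)[38 + √557764] = 392.418

Kővári–Sós–Turán: let r_1, ..., r_38 be the row sums and z = Σ r_i the total number of 1s. Each pair of columns can share at most one row with both entries 1 (else a 2×2 all-ones block appears), so Σ_i C(r_i, 2) ≤ C(61, 2) = 1830. By convexity Σ_i C(r_i, 2) ≥ 38·C(z/38, 2) = z(z − 38)/(2·38), giving z² − 38z − 38·61·60 ≤ 0 and hence z ≤ (1/2)[38 + √(1444 + 4·139080)] = (1/2)[38 + √557764] ≈ (1/2)(38 + 746.836) = 392.418.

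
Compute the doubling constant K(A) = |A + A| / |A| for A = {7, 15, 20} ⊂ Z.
K = |A + A| / |A| = 6/3 = 2

Enumerate A + A = {a + b : a, b ∈ A}. With |A| = 3, there are |A|^2 = 9 ordered sum pairs; collecting distinct values, A + A = {14, 22, 27, 30, 35, 40}, so |A + A| = 6. Thus K = 6/3 = 2. For comparison, the minimum possible |A + A| over all 3-element sets is 2·3 − 1 = 5 (so min K = 5/3), attained only by arithmetic progressions.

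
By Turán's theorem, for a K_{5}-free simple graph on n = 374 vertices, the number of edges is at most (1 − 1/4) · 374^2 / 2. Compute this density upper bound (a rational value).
Turán density bound = (3/4) · 374^2/2 = 104907/2 ≈ 52453.5

Turán's theorem: ex(n, K_{r+1}) is achieved by the complete r-partite Turán graph T(n, r) with parts as balanced as possible, and is at most (1 − 1/r) · n^2/2. For r = 4, n = 374: the density bound is (3/4) · 139876/2 = 104907/2 ≈ 52453.5. The integer-valued extremum is e(T(374, 4)) = 52453, which is strictly less than the density bound 104907/2 since 4 ∤ 374 (the parts of T(374, 4) cannot all be equal).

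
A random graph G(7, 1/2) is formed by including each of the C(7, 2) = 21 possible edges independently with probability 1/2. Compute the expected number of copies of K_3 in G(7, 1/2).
E[# K_3] = C(7, 3) · (1/2)^C(3, 2) = 35 / 2^3 = 4.375

For each 3-subset S of vertices (there are C(7, 3) = 35 such S), let X_S = 1 if S induces a K_3 (all C(3, 2) = 3 edges present). Then P(X_S = 1) = (1/2)^3 = 1/8. By linearity of expectation, E[# K_3] = C(7, 3) · (1/2)^3 = 35 / 8 = 4.375.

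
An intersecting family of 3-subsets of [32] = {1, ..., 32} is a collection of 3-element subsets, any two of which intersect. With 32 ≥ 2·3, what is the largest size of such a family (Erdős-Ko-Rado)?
max |F| = C(31, 2) = 465

The Erdős-Ko-Rado theorem states: for n ≥ 2k, an intersecting family of k-subsets of an n-element set has size at most C(n − 1, k − 1), with equality for 'star' families {A ⊆ [n] : |A| = k, i ∈ A} (fix an element i). For n = 32, k = 3: C(31, 2) = 465.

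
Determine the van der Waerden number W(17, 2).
W(17, 2) = 17 + 1 = 18

A 2-term AP is any pair of integers, so a monochromatic 2-AP exists iff some colour is used at least twice. With 17 colours, the colouring i ↦ i on {1, ..., 17} uses each colour once, avoiding any monochromatic pair, so W(17, 2) > 17. For {1, ..., 18}, pigeonhole forces two integers of the same colour, which form a monochromatic 2-AP. Hence W(17, 2) = 18.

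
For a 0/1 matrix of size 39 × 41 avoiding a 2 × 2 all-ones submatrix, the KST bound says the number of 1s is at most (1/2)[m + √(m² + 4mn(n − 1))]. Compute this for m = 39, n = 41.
z(39, 41; 2, 2) ≤ (1/2)[39 + √(39² + 4·39·41·40)] = (1/2)[39 + √257361] = 273.1538

Kővári–Sós–Turán: let r_1, ..., r_39 be the row sums and z = Σ r_i the total number of 1s. Each pair of columns can share at most one row with both entries 1 (else a 2×2 all-ones block appears), so Σ_i C(r_i, 2) ≤ C(41, 2) = 820. By convexity Σ_i C(r_i, 2) ≥ 39·C(z/39, 2) = z(z − 39)/(2·39), giving z² − 39z − 39·41·40 ≤ 0 and hence z ≤ (1/2)[39 + √(1521 + 4·63960)] = (1/2)[39 + √257361] ≈ (1/2)(39 + 507.3076) = 273.1538.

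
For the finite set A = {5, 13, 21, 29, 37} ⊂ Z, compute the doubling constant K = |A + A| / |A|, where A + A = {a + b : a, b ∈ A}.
K = |A + A| / |A| = 9/5

Enumerate A + A = {a + b : a, b ∈ A}. With |A| = 5, there are |A|^2 = 25 ordered sum pairs; collecting distinct values, A + A = {10, 18, 26, 34, 42, 50, 58, 66, 74}, so |A + A| = 9. Thus K = 9/5. Here |A + A| = 2|A| − 1 = 9, the minimum possible — so K = 9/5 is minimal, which holds iff A is an arithmetic progression.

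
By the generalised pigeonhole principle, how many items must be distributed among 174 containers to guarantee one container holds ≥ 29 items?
n = (29 − 1)·174 + 1 = 4873

By the generalised pigeonhole principle, to guarantee some box contains ≥ r objects we need more than (r − 1) · k objects total. Threshold: n = (r − 1) · k + 1. With r = 29 and k = 174: n = 28 · 174 + 1 = 4872 + 1 = 4873. For n = 4872 = 28 · 174, we can put exactly 28 objects in every box, avoiding 29 in any single one — so 4873 is tight.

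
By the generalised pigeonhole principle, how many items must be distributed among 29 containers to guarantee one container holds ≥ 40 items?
n = (40 − 1)·29 + 1 = 1132

By the generalised pigeonhole principle, to guarantee some box contains ≥ r objects we need more than (r − 1) · k objects total. Threshold: n = (r − 1) · k + 1. With r = 40 and k = 29: n = 39 · 29 + 1 = 1131 + 1 = 1132. For n = 1131 = 39 · 29, we can put exactly 39 objects in every box, avoiding 40 in any single one — so 1132 is tight.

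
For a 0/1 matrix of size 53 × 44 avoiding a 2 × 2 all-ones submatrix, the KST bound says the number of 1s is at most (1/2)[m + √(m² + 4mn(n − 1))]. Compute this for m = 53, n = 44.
z(53, 44; 2, 2) ≤ (1/2)[53 + √(53² + 4·53·44·43)] = (1/2)[53 + √403913] = 344.2708

Kővári–Sós–Turán: let r_1, ..., r_53 be the row sums and z = Σ r_i the total number of 1s. Each pair of columns can share at most one row with both entries 1 (else a 2×2 all-ones block appears), so Σ_i C(r_i, 2) ≤ C(44, 2) = 946. By convexity Σ_i C(r_i, 2) ≥ 53·C(z/53, 2) = z(z − 53)/(2·53), giving z² − 53z − 53·44·43 ≤ 0 and hence z ≤ (1/2)[53 + √(2809 + 4·100276)] = (1/2)[53 + √403913] ≈ (1/2)(53 + 635.5415) = 344.2708.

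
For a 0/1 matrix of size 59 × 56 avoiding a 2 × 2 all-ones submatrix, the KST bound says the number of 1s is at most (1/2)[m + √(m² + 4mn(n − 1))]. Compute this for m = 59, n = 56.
z(59, 56; 2, 2) ≤ (1/2)[59 + √(59² + 4·59·56·55)] = (1/2)[59 + √730361] = 456.8058

Kővári–Sós–Turán: let r_1, ..., r_59 be the row sums and z = Σ r_i the total number of 1s. Each pair of columns can share at most one row with both entries 1 (else a 2×2 all-ones block appears), so Σ_i C(r_i, 2) ≤ C(56, 2) = 1540. By convexity Σ_i C(r_i, 2) ≥ 59·C(z/59, 2) = z(z − 59)/(2·59), giving z² − 59z − 59·56·55 ≤ 0 and hence z ≤ (1/2)[59 + √(3481 + 4·181720)] = (1/2)[59 + √730361] ≈ (1/2)(59 + 854.6116) = 456.8058.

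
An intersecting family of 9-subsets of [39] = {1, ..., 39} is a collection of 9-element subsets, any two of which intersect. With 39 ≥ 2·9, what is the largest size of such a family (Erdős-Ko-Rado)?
max |F| = C(38, 8) = 48903492

Erdős-Ko-Rado (1961): when n ≥ 2k, max |F| = C(n−1, k−1). The bound is attained by the star {A : i ∈ A} for any fixed i ∈ [n]. Here C(39−1, 9−1) = C(38, 8) = 48903492.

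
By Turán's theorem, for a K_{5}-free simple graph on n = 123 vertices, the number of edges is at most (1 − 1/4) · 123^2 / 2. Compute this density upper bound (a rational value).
Turán density bound = (3/4) · 123^2/2 = 45387/8 ≈ 5673.375

Turán's theorem: ex(n, K_{r+1}) is achieved by the complete r-partite Turán graph T(n, r) with parts as balanced as possible, and is at most (1 − 1/r) · n^2/2. For r = 4, n = 123: the density bound is (3/4) · 15129/2 = 45387/8 ≈ 5673.375. The integer-valued extremum is e(T(123, 4)) = 5673, which is strictly less than the density bound 45387/8 since 4 ∤ 123 (the parts of T(123, 4) cannot all be equal).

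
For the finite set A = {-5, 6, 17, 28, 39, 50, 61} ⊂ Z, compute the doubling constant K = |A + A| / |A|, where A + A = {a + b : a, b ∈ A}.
K = |A + A| / |A| = 13/7

Enumerate A + A = {a + b : a, b ∈ A}. With |A| = 7, there are |A|^2 = 49 ordered sum pairs; collecting distinct values, A + A = {-10, 1, 12, 23, 34, 45, 56, 67, 78, 89, 100, 111, 122}, so |A + A| = 13. Thus K = 13/7. Here |A + A| = 2|A| − 1 = 13, the minimum possible — so K = 13/7 is minimal, which holds iff A is an arithmetic progression.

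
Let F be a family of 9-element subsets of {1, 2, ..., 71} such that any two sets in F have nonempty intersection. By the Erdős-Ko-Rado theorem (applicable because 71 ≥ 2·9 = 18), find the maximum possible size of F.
max |F| = C(70, 8) = 9440350920

Erdős-Ko-Rado (1961): when n ≥ 2k, max |F| = C(n−1, k−1). The bound is attained by the star {A : i ∈ A} for any fixed i ∈ [n]. Here C(71−1, 9−1) = C(70, 8) = 9440350920.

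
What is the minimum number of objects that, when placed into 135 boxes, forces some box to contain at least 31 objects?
n = (31 − 1)·135 + 1 = 4051

By the generalised pigeonhole principle, to guarantee some box contains ≥ r objects we need more than (r − 1) · k objects total. Threshold: n = (r − 1) · k + 1. With r = 31 and k = 135: n = 30 · 135 + 1 = 4050 + 1 = 4051. For n = 4050 = 30 · 135, we can put exactly 30 objects in every box, avoiding 31 in any single one — so 4051 is tight.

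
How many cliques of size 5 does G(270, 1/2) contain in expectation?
E[# K_5] = C(270, 5) · (1/2)^C(5, 2) = 11520265554 / 2^10 = 5760132777/512 ≈ 11250259.330078

For each 5-subset S of vertices (there are C(270, 5) = 11520265554 such S), let X_S = 1 if S induces a K_5 (all C(5, 2) = 10 edges present). Then P(X_S = 1) = (1/2)^10 = 1/1024. By linearity of expectation, E[# K_5] = C(270, 5) · (1/2)^10 = 11520265554 / 1024 = 5760132777/512 ≈ 11250259.330078.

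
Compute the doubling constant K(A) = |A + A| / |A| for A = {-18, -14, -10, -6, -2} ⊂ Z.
K = |A + A| / |A| = 9/5

Enumerate A + A = {a + b : a, b ∈ A}. With |A| = 5, there are |A|^2 = 25 ordered sum pairs; collecting distinct values, A + A = {-36, -32, -28, -24, -20, -16, -12, -8, -4}, so |A + A| = 9. Thus K = 9/5. Here |A + A| = 2|A| − 1 = 9, the minimum possible — so K = 9/5 is minimal, which holds iff A is an arithmetic progression.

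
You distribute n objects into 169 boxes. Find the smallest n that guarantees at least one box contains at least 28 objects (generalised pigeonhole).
n = (28 − 1)·169 + 1 = 4564

By the generalised pigeonhole principle, to guarantee some box contains ≥ r objects we need more than (r − 1) · k objects total. Threshold: n = (r − 1) · k + 1. With r = 28 and k = 169: n = 27 · 169 + 1 = 4563 + 1 = 4564. For n = 4563 = 27 · 169, we can put exactly 27 objects in every box, avoiding 28 in any single one — so 4564 is tight.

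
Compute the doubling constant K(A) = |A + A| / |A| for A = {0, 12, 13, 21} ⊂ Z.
K = |A + A| / |A| = 10/4 = 5/2

Enumerate A + A = {a + b : a, b ∈ A}. With |A| = 4, there are |A|^2 = 16 ordered sum pairs; collecting distinct values, A + A = {0, 12, 13, 21, 24, 25, 26, 33, 34, 42}, so |A + A| = 10. Thus K = 10/4 = 5/2. For comparison, the minimum possible |A + A| over all 4-element sets is 2·4 − 1 = 7 (so min K = 7/4), attained only by arithmetic progressions.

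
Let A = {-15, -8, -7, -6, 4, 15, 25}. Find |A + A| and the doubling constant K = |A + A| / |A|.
K = |A + A| / |A| = 25/7

Enumerate A + A = {a + b : a, b ∈ A}. With |A| = 7, there are |A|^2 = 49 ordered sum pairs; collecting distinct values, A + A = {-30, -23, -22, -21, -16, -15, -14, -13, -12, -11, -4, -3, -2, 0, 7, 8, 9, 10, 17, 18, 19, 29, 30, 40, 50}, so |A + A| = 25. Thus K = 25/7. For comparison, the minimum possible |A + A| over all 7-element sets is 2·7 − 1 = 13 (so min K = 13/7), attained only by arithmetic progressions.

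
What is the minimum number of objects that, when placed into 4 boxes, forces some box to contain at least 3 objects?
n = (3 − 1)·4 + 1 = 9

By the generalised pigeonhole principle, to guarantee some box contains ≥ r objects we need more than (r − 1) · k objects total. Threshold: n = (r − 1) · k + 1. With r = 3 and k = 4: n = 2 · 4 + 1 = 8 + 1 = 9. For n = 8 = 2 · 4, we can put exactly 2 objects in every box, avoiding 3 in any single one — so 9 is tight.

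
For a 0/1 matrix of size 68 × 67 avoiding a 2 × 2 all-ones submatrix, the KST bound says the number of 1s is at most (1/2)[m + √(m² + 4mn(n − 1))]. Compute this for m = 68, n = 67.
z(68, 67; 2, 2) ≤ (1/2)[68 + √(68² + 4·68·67·66)] = (1/2)[68 + √1207408] = 583.4106

Kővári–Sós–Turán: let r_1, ..., r_68 be the row sums and z = Σ r_i the total number of 1s. Each pair of columns can share at most one row with both entries 1 (else a 2×2 all-ones block appears), so Σ_i C(r_i, 2) ≤ C(67, 2) = 2211. By convexity Σ_i C(r_i, 2) ≥ 68·C(z/68, 2) = z(z − 68)/(2·68), giving z² − 68z − 68·67·66 ≤ 0 and hence z ≤ (1/2)[68 + √(4624 + 4·300696)] = (1/2)[68 + √1207408] ≈ (1/2)(68 + 1098.8212) = 583.4106.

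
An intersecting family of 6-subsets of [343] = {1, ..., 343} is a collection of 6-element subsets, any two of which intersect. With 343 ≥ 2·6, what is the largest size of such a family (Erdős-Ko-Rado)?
max |F| = C(342, 5) = 37861215678

Erdős-Ko-Rado (1961): when n ≥ 2k, max |F| = C(n−1, k−1). The bound is attained by the star {A : i ∈ A} for any fixed i ∈ [n]. Here C(343−1, 6−1) = C(342, 5) = 37861215678.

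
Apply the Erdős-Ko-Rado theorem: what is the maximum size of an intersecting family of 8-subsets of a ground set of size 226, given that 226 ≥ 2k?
max |F| = C(225, 7) = 5271289966800

Erdős-Ko-Rado (1961): when n ≥ 2k, max |F| = C(n−1, k−1). The bound is attained by the star {A : i ∈ A} for any fixed i ∈ [n]. Here C(226−1, 8−1) = C(225, 7) = 5271289966800.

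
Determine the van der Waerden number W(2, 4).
W(2, 4) = 35

W(2, 4) = 35. The lower bound W(2, 4) > 34 comes from an explicit good 2-colouring of [1, 34]; the upper bound W(2, 4) ≤ 35 was verified by exhaustive search over 2-colourings of [1, 35].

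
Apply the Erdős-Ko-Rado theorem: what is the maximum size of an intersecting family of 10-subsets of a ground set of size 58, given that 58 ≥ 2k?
max |F| = C(57, 9) = 8996462475

Erdős-Ko-Rado (1961): when n ≥ 2k, max |F| = C(n−1, k−1). The bound is attained by the star {A : i ∈ A} for any fixed i ∈ [n]. Here C(58−1, 10−1) = C(57, 9) = 8996462475.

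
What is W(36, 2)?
W(36, 2) = 36 + 1 = 37

A 2-term AP is any pair of integers, so a monochromatic 2-AP exists iff some colour is used at least twice. With 36 colours, the colouring i ↦ i on {1, ..., 36} uses each colour once, avoiding any monochromatic pair, so W(36, 2) > 36. For {1, ..., 37}, pigeonhole forces two integers of the same colour, which form a monochromatic 2-AP. Hence W(36, 2) = 37.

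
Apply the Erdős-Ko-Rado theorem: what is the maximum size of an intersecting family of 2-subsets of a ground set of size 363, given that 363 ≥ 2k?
max |F| = C(362, 1) = 362

The Erdős-Ko-Rado theorem states: for n ≥ 2k, an intersecting family of k-subsets of an n-element set has size at most C(n − 1, k − 1), with equality for 'star' families {A ⊆ [n] : |A| = k, i ∈ A} (fix an element i). For n = 363, k = 2: C(362, 1) = 362.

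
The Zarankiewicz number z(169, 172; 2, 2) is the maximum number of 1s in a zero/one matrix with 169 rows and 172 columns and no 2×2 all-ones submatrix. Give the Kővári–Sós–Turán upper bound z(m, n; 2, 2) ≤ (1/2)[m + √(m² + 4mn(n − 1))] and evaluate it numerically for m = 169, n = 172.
z(169, 172; 2, 2) ≤ (1/2)[169 + √(169² + 4·169·172·171)] = (1/2)[169 + √19911073] = 2315.5913

Kővári–Sós–Turán: let r_1, ..., r_169 be the row sums and z = Σ r_i the total number of 1s. Each pair of columns can share at most one row with both entries 1 (else a 2×2 all-ones block appears), so Σ_i C(r_i, 2) ≤ C(172, 2) = 14706. By convexity Σ_i C(r_i, 2) ≥ 169·C(z/169, 2) = z(z − 169)/(2·169), giving z² − 169z − 169·172·171 ≤ 0 and hence z ≤ (1/2)[169 + √(28561 + 4·4970628)] = (1/2)[169 + √19911073] ≈ (1/2)(169 + 4462.1825) = 2315.5913.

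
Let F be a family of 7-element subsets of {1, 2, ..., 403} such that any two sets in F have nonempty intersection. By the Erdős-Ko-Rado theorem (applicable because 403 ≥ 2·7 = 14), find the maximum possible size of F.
max |F| = C(402, 6) = 5646045778660

Erdős-Ko-Rado (1961): when n ≥ 2k, max |F| = C(n−1, k−1). The bound is attained by the star {A : i ∈ A} for any fixed i ∈ [n]. Here C(403−1, 7−1) = C(402, 6) = 5646045778660.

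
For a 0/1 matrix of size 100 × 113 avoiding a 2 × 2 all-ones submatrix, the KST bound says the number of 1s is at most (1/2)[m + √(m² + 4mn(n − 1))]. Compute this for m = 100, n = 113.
z(100, 113; 2, 2) ≤ (1/2)[100 + √(100² + 4·100·113·112)] = (1/2)[100 + √5072400] = 1176.0995

Kővári–Sós–Turán: let r_1, ..., r_100 be the row sums and z = Σ r_i the total number of 1s. Each pair of columns can share at most one row with both entries 1 (else a 2×2 all-ones block appears), so Σ_i C(r_i, 2) ≤ C(113, 2) = 6328. By convexity Σ_i C(r_i, 2) ≥ 100·C(z/100, 2) = z(z − 100)/(2·100), giving z² − 100z − 100·113·112 ≤ 0 and hence z ≤ (1/2)[100 + √(10000 + 4·1265600)] = (1/2)[100 + √5072400] ≈ (1/2)(100 + 2252.1989) = 1176.0995.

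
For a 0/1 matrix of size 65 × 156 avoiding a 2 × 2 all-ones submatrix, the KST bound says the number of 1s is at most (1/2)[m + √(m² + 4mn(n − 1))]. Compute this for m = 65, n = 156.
z(65, 156; 2, 2) ≤ (1/2)[65 + √(65² + 4·65·156·155)] = (1/2)[65 + √6291025] = 1286.5958

Kővári–Sós–Turán: let r_1, ..., r_65 be the row sums and z = Σ r_i the total number of 1s. Each pair of columns can share at most one row with both entries 1 (else a 2×2 all-ones block appears), so Σ_i C(r_i, 2) ≤ C(156, 2) = 12090. By convexity Σ_i C(r_i, 2) ≥ 65·C(z/65, 2) = z(z − 65)/(2·65), giving z² − 65z − 65·156·155 ≤ 0 and hence z ≤ (1/2)[65 + √(4225 + 4·1571700)] = (1/2)[65 + √6291025] ≈ (1/2)(65 + 2508.1916) = 1286.5958.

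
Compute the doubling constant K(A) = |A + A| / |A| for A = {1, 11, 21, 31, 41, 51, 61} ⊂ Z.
K = |A + A| / |A| = 13/7

Enumerate A + A = {a + b : a, b ∈ A}. With |A| = 7, there are |A|^2 = 49 ordered sum pairs; collecting distinct values, A + A = {2, 12, 22, 32, 42, 52, 62, 72, 82, 92, 102, 112, 122}, so |A + A| = 13. Thus K = 13/7. Here |A + A| = 2|A| − 1 = 13, the minimum possible — so K = 13/7 is minimal, which holds iff A is an arithmetic progression.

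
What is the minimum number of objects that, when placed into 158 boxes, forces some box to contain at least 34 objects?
n = (34 − 1)·158 + 1 = 5215

By the generalised pigeonhole principle, to guarantee some box contains ≥ r objects we need more than (r − 1) · k objects total. Threshold: n = (r − 1) · k + 1. With r = 34 and k = 158: n = 33 · 158 + 1 = 5214 + 1 = 5215. For n = 5214 = 33 · 158, we can put exactly 33 objects in every box, avoiding 34 in any single one — so 5215 is tight.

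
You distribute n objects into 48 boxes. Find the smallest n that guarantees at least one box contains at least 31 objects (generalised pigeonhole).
n = (31 − 1)·48 + 1 = 1441

By the generalised pigeonhole principle, to guarantee some box contains ≥ r objects we need more than (r − 1) · k objects total. Threshold: n = (r − 1) · k + 1. With r = 31 and k = 48: n = 30 · 48 + 1 = 1440 + 1 = 1441. For n = 1440 = 30 · 48, we can put exactly 30 objects in every box, avoiding 31 in any single one — so 1441 is tight.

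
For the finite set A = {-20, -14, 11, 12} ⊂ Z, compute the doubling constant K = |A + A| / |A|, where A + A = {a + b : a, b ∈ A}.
K = |A + A| / |A| = 10/4 = 5/2

Enumerate A + A = {a + b : a, b ∈ A}. With |A| = 4, there are |A|^2 = 16 ordered sum pairs; collecting distinct values, A + A = {-40, -34, -28, -9, -8, -3, -2, 22, 23, 24}, so |A + A| = 10. Thus K = 10/4 = 5/2. For comparison, the minimum possible |A + A| over all 4-element sets is 2·4 − 1 = 7 (so min K = 7/4), attained only by arithmetic progressions.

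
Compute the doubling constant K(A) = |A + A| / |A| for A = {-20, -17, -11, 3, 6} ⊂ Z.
K = |A + A| / |A| = 14/5

Enumerate A + A = {a + b : a, b ∈ A}. With |A| = 5, there are |A|^2 = 25 ordered sum pairs; collecting distinct values, A + A = {-40, -37, -34, -31, -28, -22, -17, -14, -11, -8, -5, 6, 9, 12}, so |A + A| = 14. Thus K = 14/5. For comparison, the minimum possible |A + A| over all 5-element sets is 2·5 − 1 = 9 (so min K = 9/5), attained only by arithmetic progressions.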